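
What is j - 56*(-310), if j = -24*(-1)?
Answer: 17384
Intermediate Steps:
j = 24
j - 56*(-310) = 24 - 56*(-310) = 24 + 17360 = 17384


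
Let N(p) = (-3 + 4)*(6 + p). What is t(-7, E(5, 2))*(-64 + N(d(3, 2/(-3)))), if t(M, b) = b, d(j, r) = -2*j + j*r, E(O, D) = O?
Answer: -330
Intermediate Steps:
N(p) = 6 + p (N(p) = 1*(6 + p) = 6 + p)
t(-7, E(5, 2))*(-64 + N(d(3, 2/(-3)))) = 5*(-64 + (6 + 3*(-2 + 2/(-3)))) = 5*(-64 + (6 + 3*(-2 + 2*(-⅓)))) = 5*(-64 + (6 + 3*(-2 - ⅔))) = 5*(-64 + (6 + 3*(-8/3))) = 5*(-64 + (6 - 8)) = 5*(-64 - 2) = 5*(-66) = -330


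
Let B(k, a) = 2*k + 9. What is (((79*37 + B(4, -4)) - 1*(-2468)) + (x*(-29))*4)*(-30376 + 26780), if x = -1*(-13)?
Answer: -14024400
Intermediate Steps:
B(k, a) = 9 + 2*k
x = 13
(((79*37 + B(4, -4)) - 1*(-2468)) + (x*(-29))*4)*(-30376 + 26780) = (((79*37 + (9 + 2*4)) - 1*(-2468)) + (13*(-29))*4)*(-30376 + 26780) = (((2923 + (9 + 8)) + 2468) - 377*4)*(-3596) = (((2923 + 17) + 2468) - 1508)*(-3596) = ((2940 + 2468) - 1508)*(-3596) = (5408 - 1508)*(-3596) = 3900*(-3596) = -14024400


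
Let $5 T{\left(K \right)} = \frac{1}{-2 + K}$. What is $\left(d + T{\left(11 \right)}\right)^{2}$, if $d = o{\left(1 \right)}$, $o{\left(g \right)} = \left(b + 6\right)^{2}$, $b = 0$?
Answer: $\frac{2627641}{2025} \approx 1297.6$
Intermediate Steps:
$T{\left(K \right)} = \frac{1}{5 \left(-2 + K\right)}$
$o{\left(g \right)} = 36$ ($o{\left(g \right)} = \left(0 + 6\right)^{2} = 6^{2} = 36$)
$d = 36$
$\left(d + T{\left(11 \right)}\right)^{2} = \left(36 + \frac{1}{5 \left(-2 + 11\right)}\right)^{2} = \left(36 + \frac{1}{5 \cdot 9}\right)^{2} = \left(36 + \frac{1}{5} \cdot \frac{1}{9}\right)^{2} = \left(36 + \frac{1}{45}\right)^{2} = \left(\frac{1621}{45}\right)^{2} = \frac{2627641}{2025}$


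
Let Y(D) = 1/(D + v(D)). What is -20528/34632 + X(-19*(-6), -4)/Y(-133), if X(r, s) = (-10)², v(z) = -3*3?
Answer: -61474366/4329 ≈ -14201.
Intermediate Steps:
v(z) = -9
X(r, s) = 100
Y(D) = 1/(-9 + D) (Y(D) = 1/(D - 9) = 1/(-9 + D))
-20528/34632 + X(-19*(-6), -4)/Y(-133) = -20528/34632 + 100/(1/(-9 - 133)) = -20528*1/34632 + 100/(1/(-142)) = -2566/4329 + 100/(-1/142) = -2566/4329 + 100*(-142) = -2566/4329 - 14200 = -61474366/4329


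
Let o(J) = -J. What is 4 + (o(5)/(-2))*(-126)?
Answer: -311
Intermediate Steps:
4 + (o(5)/(-2))*(-126) = 4 + (-1*5/(-2))*(-126) = 4 - 5*(-½)*(-126) = 4 + (5/2)*(-126) = 4 - 315 = -311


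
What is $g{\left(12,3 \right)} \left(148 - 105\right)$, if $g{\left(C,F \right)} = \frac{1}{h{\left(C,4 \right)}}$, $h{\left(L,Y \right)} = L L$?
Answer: $\frac{43}{144} \approx 0.29861$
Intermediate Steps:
$h{\left(L,Y \right)} = L^{2}$
$g{\left(C,F \right)} = \frac{1}{C^{2}}$
$g{\left(12,3 \right)} \left(148 - 105\right) = \frac{148 - 105}{144} = \frac{1}{144} \cdot 43 = \frac{43}{144}$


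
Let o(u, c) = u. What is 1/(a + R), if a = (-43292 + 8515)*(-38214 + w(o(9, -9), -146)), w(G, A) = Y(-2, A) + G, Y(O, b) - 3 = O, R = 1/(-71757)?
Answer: 71757/95337821792555 ≈ 7.5266e-10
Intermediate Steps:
R = -1/71757 ≈ -1.3936e-5
Y(O, b) = 3 + O
w(G, A) = 1 + G (w(G, A) = (3 - 2) + G = 1 + G)
a = 1328620508 (a = (-43292 + 8515)*(-38214 + (1 + 9)) = -34777*(-38214 + 10) = -34777*(-38204) = 1328620508)
1/(a + R) = 1/(1328620508 - 1/71757) = 1/(95337821792555/71757) = 71757/95337821792555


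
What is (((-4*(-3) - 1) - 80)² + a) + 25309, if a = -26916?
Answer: 3154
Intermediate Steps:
(((-4*(-3) - 1) - 80)² + a) + 25309 = (((-4*(-3) - 1) - 80)² - 26916) + 25309 = (((12 - 1) - 80)² - 26916) + 25309 = ((11 - 80)² - 26916) + 25309 = ((-69)² - 26916) + 25309 = (4761 - 26916) + 25309 = -22155 + 25309 = 3154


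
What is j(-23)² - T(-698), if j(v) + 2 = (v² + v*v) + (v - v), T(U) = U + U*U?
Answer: 628630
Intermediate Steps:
T(U) = U + U²
j(v) = -2 + 2*v² (j(v) = -2 + ((v² + v*v) + (v - v)) = -2 + ((v² + v²) + 0) = -2 + (2*v² + 0) = -2 + 2*v²)
j(-23)² - T(-698) = (-2 + 2*(-23)²)² - (-698)*(1 - 698) = (-2 + 2*529)² - (-698)*(-697) = (-2 + 1058)² - 1*486506 = 1056² - 486506 = 1115136 - 486506 = 628630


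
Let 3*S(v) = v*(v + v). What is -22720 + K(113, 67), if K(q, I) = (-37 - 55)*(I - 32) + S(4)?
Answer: -77788/3 ≈ -25929.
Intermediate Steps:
S(v) = 2*v**2/3 (S(v) = (v*(v + v))/3 = (v*(2*v))/3 = (2*v**2)/3 = 2*v**2/3)
K(q, I) = 8864/3 - 92*I (K(q, I) = (-37 - 55)*(I - 32) + (2/3)*4**2 = -92*(-32 + I) + (2/3)*16 = (2944 - 92*I) + 32/3 = 8864/3 - 92*I)
-22720 + K(113, 67) = -22720 + (8864/3 - 92*67) = -22720 + (8864/3 - 6164) = -22720 - 9628/3 = -77788/3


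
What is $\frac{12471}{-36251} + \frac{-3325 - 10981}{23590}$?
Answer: $- \frac{406398848}{427580545} \approx -0.95046$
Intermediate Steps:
$\frac{12471}{-36251} + \frac{-3325 - 10981}{23590} = 12471 \left(- \frac{1}{36251}\right) + \left(-3325 - 10981\right) \frac{1}{23590} = - \frac{12471}{36251} - \frac{7153}{11795} = - \frac{406398848}{427580545}$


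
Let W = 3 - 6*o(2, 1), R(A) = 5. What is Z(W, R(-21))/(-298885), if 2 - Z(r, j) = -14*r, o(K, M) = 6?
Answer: 4/2599 ≈ 0.0015391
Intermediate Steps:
W = -33 (W = 3 - 6*6 = 3 - 36 = -33)
Z(r, j) = 2 + 14*r (Z(r, j) = 2 - (-1)*14*r = 2 - (-14)*r = 2 + 14*r)
Z(W, R(-21))/(-298885) = (2 + 14*(-33))/(-298885) = (2 - 462)*(-1/298885) = -460*(-1/298885) = 4/2599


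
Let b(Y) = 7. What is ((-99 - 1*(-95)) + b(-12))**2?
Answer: 9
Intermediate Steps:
((-99 - 1*(-95)) + b(-12))**2 = ((-99 - 1*(-95)) + 7)**2 = ((-99 + 95) + 7)**2 = (-4 + 7)**2 = 3**2 = 9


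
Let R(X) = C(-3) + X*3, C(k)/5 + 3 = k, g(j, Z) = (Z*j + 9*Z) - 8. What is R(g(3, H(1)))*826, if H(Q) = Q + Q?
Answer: 14868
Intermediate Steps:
H(Q) = 2*Q
g(j, Z) = -8 + 9*Z + Z*j (g(j, Z) = (9*Z + Z*j) - 8 = -8 + 9*Z + Z*j)
C(k) = -15 + 5*k
R(X) = -30 + 3*X (R(X) = (-15 + 5*(-3)) + X*3 = (-15 - 15) + 3*X = -30 + 3*X)
R(g(3, H(1)))*826 = (-30 + 3*(-8 + 9*(2*1) + (2*1)*3))*826 = (-30 + 3*(-8 + 9*2 + 2*3))*826 = (-30 + 3*(-8 + 18 + 6))*826 = (-30 + 3*16)*826 = (-30 + 48)*826 = 18*826 = 14868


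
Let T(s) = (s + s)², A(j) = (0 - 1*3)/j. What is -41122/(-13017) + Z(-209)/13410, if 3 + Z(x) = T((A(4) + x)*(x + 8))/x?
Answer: -41081216539597/16214495880 ≈ -2533.6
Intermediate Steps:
A(j) = -3/j (A(j) = (0 - 3)/j = -3/j)
T(s) = 4*s² (T(s) = (2*s)² = 4*s²)
Z(x) = -3 + 4*(8 + x)²*(-¾ + x)²/x (Z(x) = -3 + (4*((-3/4 + x)*(x + 8))²)/x = -3 + (4*((-3*¼ + x)*(8 + x))²)/x = -3 + (4*((-¾ + x)*(8 + x))²)/x = -3 + (4*((8 + x)*(-¾ + x))²)/x = -3 + (4*((8 + x)²*(-¾ + x)²))/x = -3 + (4*(8 + x)²*(-¾ + x)²)/x = -3 + 4*(8 + x)²*(-¾ + x)²/x)
-41122/(-13017) + Z(-209)/13410 = -41122/(-13017) + (-3 + (¼)*(-24 + 4*(-209)² + 29*(-209))²/(-209))/13410 = -41122*(-1/13017) + (-3 + (¼)*(-1/209)*(-24 + 4*43681 - 6061)²)*(1/13410) = 41122/13017 + (-3 + (¼)*(-1/209)*(-24 + 174724 - 6061)²)*(1/13410) = 41122/13017 + (-3 + (¼)*(-1/209)*168639²)*(1/13410) = 41122/13017 + (-3 + (¼)*(-1/209)*28439112321)*(1/13410) = 41122/13017 + (-3 - 28439112321/836)*(1/13410) = 41122/13017 - 28439114829/836*1/13410 = 41122/13017 - 9479704943/3736920 = -41081216539597/16214495880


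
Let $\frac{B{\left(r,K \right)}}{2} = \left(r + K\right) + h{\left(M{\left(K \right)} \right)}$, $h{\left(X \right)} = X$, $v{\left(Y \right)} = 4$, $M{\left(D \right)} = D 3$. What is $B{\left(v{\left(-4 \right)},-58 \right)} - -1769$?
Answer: $1313$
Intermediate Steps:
$M{\left(D \right)} = 3 D$
$B{\left(r,K \right)} = 2 r + 8 K$ ($B{\left(r,K \right)} = 2 \left(\left(r + K\right) + 3 K\right) = 2 \left(\left(K + r\right) + 3 K\right) = 2 \left(r + 4 K\right) = 2 r + 8 K$)
$B{\left(v{\left(-4 \right)},-58 \right)} - -1769 = \left(2 \cdot 4 + 8 \left(-58\right)\right) - -1769 = \left(8 - 464\right) + 1769 = -456 + 1769 = 1313$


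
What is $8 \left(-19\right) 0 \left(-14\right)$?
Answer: $0$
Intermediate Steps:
$8 \left(-19\right) 0 \left(-14\right) = 8 \cdot 0 \left(-14\right) = 8 \cdot 0 = 0$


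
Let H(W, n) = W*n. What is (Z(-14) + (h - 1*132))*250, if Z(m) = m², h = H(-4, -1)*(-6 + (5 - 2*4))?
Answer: 7000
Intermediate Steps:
h = -36 (h = (-4*(-1))*(-6 + (5 - 2*4)) = 4*(-6 + (5 - 8)) = 4*(-6 - 3) = 4*(-9) = -36)
(Z(-14) + (h - 1*132))*250 = ((-14)² + (-36 - 1*132))*250 = (196 + (-36 - 132))*250 = (196 - 168)*250 = 28*250 = 7000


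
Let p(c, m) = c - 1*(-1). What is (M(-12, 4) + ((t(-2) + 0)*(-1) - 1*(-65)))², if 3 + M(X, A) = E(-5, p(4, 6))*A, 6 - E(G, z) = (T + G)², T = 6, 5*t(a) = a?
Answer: 169744/25 ≈ 6789.8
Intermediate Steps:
t(a) = a/5
p(c, m) = 1 + c (p(c, m) = c + 1 = 1 + c)
E(G, z) = 6 - (6 + G)²
M(X, A) = -3 + 5*A (M(X, A) = -3 + (6 - (6 - 5)²)*A = -3 + (6 - 1*1²)*A = -3 + (6 - 1*1)*A = -3 + (6 - 1)*A = -3 + 5*A)
(M(-12, 4) + ((t(-2) + 0)*(-1) - 1*(-65)))² = ((-3 + 5*4) + (((⅕)*(-2) + 0)*(-1) - 1*(-65)))² = ((-3 + 20) + ((-⅖ + 0)*(-1) + 65))² = (17 + (-⅖*(-1) + 65))² = (17 + (⅖ + 65))² = (17 + 327/5)² = (412/5)² = 169744/25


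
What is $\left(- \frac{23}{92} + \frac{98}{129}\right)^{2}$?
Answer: $\frac{69169}{266256} \approx 0.25978$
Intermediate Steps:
$\left(- \frac{23}{92} + \frac{98}{129}\right)^{2} = \left(\left(-23\right) \frac{1}{92} + 98 \cdot \frac{1}{129}\right)^{2} = \left(- \frac{1}{4} + \frac{98}{129}\right)^{2} = \left(\frac{263}{516}\right)^{2} = \frac{69169}{266256}$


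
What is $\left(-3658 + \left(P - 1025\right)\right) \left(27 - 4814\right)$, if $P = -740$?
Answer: $25959901$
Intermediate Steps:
$\left(-3658 + \left(P - 1025\right)\right) \left(27 - 4814\right) = \left(-3658 - 1765\right) \left(27 - 4814\right) = \left(-3658 - 1765\right) \left(-4787\right) = \left(-5423\right) \left(-4787\right) = 25959901$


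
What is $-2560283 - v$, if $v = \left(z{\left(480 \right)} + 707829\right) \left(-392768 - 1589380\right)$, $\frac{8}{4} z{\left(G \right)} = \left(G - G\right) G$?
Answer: $1403019276409$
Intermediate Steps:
$z{\left(G \right)} = 0$ ($z{\left(G \right)} = \frac{\left(G - G\right) G}{2} = \frac{0 G}{2} = \frac{1}{2} \cdot 0 = 0$)
$v = -1403021836692$ ($v = \left(0 + 707829\right) \left(-392768 - 1589380\right) = 707829 \left(-1982148\right) = -1403021836692$)
$-2560283 - v = -2560283 - -1403021836692 = -2560283 + 1403021836692 = 1403019276409$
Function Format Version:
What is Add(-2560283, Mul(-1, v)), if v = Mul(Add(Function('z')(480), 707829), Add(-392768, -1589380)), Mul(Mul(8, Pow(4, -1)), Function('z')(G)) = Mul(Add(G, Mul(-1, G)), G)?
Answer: 1403019276409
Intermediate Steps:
Function('z')(G) = 0 (Function('z')(G) = Mul(Rational(1, 2), Mul(Add(G, Mul(-1, G)), G)) = Mul(Rational(1, 2), Mul(0, G)) = Mul(Rational(1, 2), 0) = 0)
v = -1403021836692 (v = Mul(Add(0, 707829), Add(-392768, -1589380)) = Mul(707829, -1982148) = -1403021836692)
Add(-2560283, Mul(-1, v)) = Add(-2560283, Mul(-1, -1403021836692)) = Add(-2560283, 1403021836692) = 1403019276409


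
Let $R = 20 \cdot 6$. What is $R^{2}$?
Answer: $14400$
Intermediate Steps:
$R = 120$
$R^{2} = 120^{2} = 14400$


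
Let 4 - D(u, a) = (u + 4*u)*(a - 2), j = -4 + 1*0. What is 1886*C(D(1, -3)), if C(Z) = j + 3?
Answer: -1886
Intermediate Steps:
j = -4 (j = -4 + 0 = -4)
D(u, a) = 4 - 5*u*(-2 + a) (D(u, a) = 4 - (u + 4*u)*(a - 2) = 4 - 5*u*(-2 + a))
C(Z) = -1 (C(Z) = -4 + 3 = -1)
1886*C(D(1, -3)) = 1886*(-1) = -1886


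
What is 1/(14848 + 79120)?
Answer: 1/93968 ≈ 1.0642e-5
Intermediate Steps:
1/(14848 + 79120) = 1/93968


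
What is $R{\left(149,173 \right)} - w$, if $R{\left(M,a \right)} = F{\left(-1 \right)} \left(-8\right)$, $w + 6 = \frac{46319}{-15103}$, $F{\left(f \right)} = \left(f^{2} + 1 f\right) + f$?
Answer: $\frac{257761}{15103} \approx 17.067$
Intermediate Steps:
$F{\left(f \right)} = f^{2} + 2 f$ ($F{\left(f \right)} = \left(f^{2} + f\right) + f = \left(f + f^{2}\right) + f = f^{2} + 2 f$)
$w = - \frac{136937}{15103}$ ($w = -6 + \frac{46319}{-15103} = -6 + 46319 \left(- \frac{1}{15103}\right) = -6 - \frac{46319}{15103} = - \frac{136937}{15103} \approx -9.0669$)
$R{\left(M,a \right)} = 8$ ($R{\left(M,a \right)} = - (2 - 1) \left(-8\right) = \left(-1\right) 1 \left(-8\right) = \left(-1\right) \left(-8\right) = 8$)
$R{\left(149,173 \right)} - w = 8 - - \frac{136937}{15103} = 8 + \frac{136937}{15103} = \frac{257761}{15103}$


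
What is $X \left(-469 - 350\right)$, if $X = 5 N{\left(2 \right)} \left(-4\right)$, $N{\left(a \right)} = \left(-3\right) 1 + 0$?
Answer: $-49140$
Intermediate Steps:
$N{\left(a \right)} = -3$ ($N{\left(a \right)} = -3 + 0 = -3$)
$X = 60$ ($X = 5 \left(-3\right) \left(-4\right) = \left(-15\right) \left(-4\right) = 60$)
$X \left(-469 - 350\right) = 60 \left(-469 - 350\right) = 60 \left(-819\right) = -49140$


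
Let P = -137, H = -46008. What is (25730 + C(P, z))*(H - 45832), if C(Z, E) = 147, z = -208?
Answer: -2376543680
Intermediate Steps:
(25730 + C(P, z))*(H - 45832) = (25730 + 147)*(-46008 - 45832) = 25877*(-91840) = -2376543680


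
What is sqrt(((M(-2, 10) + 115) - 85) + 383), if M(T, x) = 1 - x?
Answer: 2*sqrt(101) ≈ 20.100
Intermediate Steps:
sqrt(((M(-2, 10) + 115) - 85) + 383) = sqrt((((1 - 1*10) + 115) - 85) + 383) = sqrt((((1 - 10) + 115) - 85) + 383) = sqrt(((-9 + 115) - 85) + 383) = sqrt((106 - 85) + 383) = sqrt(21 + 383) = sqrt(404) = 2*sqrt(101)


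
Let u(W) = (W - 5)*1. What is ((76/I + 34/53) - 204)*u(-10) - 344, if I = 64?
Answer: 2279903/848 ≈ 2688.6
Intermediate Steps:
u(W) = -5 + W (u(W) = (-5 + W)*1 = -5 + W)
((76/I + 34/53) - 204)*u(-10) - 344 = ((76/64 + 34/53) - 204)*(-5 - 10) - 344 = ((76*(1/64) + 34*(1/53)) - 204)*(-15) - 344 = ((19/16 + 34/53) - 204)*(-15) - 344 = (1551/848 - 204)*(-15) - 344 = -171441/848*(-15) - 344 = 2571615/848 - 344 = 2279903/848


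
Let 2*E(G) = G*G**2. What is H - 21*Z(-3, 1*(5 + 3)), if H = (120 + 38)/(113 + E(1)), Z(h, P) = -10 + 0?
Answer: 47986/227 ≈ 211.39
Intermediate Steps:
E(G) = G**3/2 (E(G) = (G*G**2)/2 = G**3/2)
Z(h, P) = -10
H = 316/227 (H = (120 + 38)/(113 + (1/2)*1**3) = 158/(113 + (1/2)*1) = 158/(113 + 1/2) = 158/(227/2) = 158*(2/227) = 316/227 ≈ 1.3921)
H - 21*Z(-3, 1*(5 + 3)) = 316/227 - 21*(-10) = 316/227 + 210 = 47986/227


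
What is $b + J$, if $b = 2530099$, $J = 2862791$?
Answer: $5392890$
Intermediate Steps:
$b + J = 2530099 + 2862791 = 5392890$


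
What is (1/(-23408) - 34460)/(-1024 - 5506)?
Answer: 806639681/152854240 ≈ 5.2772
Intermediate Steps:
(1/(-23408) - 34460)/(-1024 - 5506) = (-1/23408 - 34460)/(-6530) = -806639681/23408*(-1/6530) = 806639681/152854240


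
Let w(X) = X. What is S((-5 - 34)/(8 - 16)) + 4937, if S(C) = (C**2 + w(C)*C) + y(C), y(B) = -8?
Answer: 159249/32 ≈ 4976.5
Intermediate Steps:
S(C) = -8 + 2*C**2 (S(C) = (C**2 + C*C) - 8 = (C**2 + C**2) - 8 = 2*C**2 - 8 = -8 + 2*C**2)
S((-5 - 34)/(8 - 16)) + 4937 = (-8 + 2*((-5 - 34)/(8 - 16))**2) + 4937 = (-8 + 2*(-39/(-8))**2) + 4937 = (-8 + 2*(-39*(-1/8))**2) + 4937 = (-8 + 2*(39/8)**2) + 4937 = (-8 + 2*(1521/64)) + 4937 = (-8 + 1521/32) + 4937 = 1265/32 + 4937 = 159249/32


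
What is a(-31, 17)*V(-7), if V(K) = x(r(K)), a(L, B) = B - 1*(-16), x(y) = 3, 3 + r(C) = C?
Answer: 99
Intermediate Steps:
r(C) = -3 + C
a(L, B) = 16 + B (a(L, B) = B + 16 = 16 + B)
V(K) = 3
a(-31, 17)*V(-7) = (16 + 17)*3 = 33*3 = 99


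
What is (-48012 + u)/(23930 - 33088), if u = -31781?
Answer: 79793/9158 ≈ 8.7129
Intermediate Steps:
(-48012 + u)/(23930 - 33088) = (-48012 - 31781)/(23930 - 33088) = -79793/(-9158) = -79793*(-1/9158) = 79793/9158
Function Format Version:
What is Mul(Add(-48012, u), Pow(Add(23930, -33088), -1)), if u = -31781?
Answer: Rational(79793, 9158) ≈ 8.7129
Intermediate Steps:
Mul(Add(-48012, u), Pow(Add(23930, -33088), -1)) = Mul(Add(-48012, -31781), Pow(Add(23930, -33088), -1)) = Mul(-79793, Pow(-9158, -1)) = Mul(-79793, Rational(-1, 9158)) = Rational(79793, 9158)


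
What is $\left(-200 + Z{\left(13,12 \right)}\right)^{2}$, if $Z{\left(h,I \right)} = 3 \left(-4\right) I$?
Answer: $118336$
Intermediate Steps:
$Z{\left(h,I \right)} = - 12 I$
$\left(-200 + Z{\left(13,12 \right)}\right)^{2} = \left(-200 - 144\right)^{2} = \left(-344\right)^{2} = 118336$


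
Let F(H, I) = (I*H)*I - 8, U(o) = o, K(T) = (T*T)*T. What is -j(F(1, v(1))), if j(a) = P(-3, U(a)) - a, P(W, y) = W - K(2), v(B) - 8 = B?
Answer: 84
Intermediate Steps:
v(B) = 8 + B
K(T) = T**3 (K(T) = T**2*T = T**3)
F(H, I) = -8 + H*I**2 (F(H, I) = (H*I)*I - 8 = H*I**2 - 8 = -8 + H*I**2)
P(W, y) = -8 + W (P(W, y) = W - 1*2**3 = W - 1*8 = W - 8 = -8 + W)
j(a) = -11 - a (j(a) = (-8 - 3) - a = -11 - a)
-j(F(1, v(1))) = -(-11 - (-8 + 1*(8 + 1)**2)) = -(-11 - (-8 + 1*9**2)) = -(-11 - (-8 + 1*81)) = -(-11 - (-8 + 81)) = -(-11 - 1*73) = -(-11 - 73) = -1*(-84) = 84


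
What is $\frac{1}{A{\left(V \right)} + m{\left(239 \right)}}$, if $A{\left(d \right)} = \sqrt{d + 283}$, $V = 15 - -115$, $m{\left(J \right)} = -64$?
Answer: $- \frac{64}{3683} - \frac{\sqrt{413}}{3683} \approx -0.022895$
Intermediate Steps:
$V = 130$ ($V = 15 + 115 = 130$)
$A{\left(d \right)} = \sqrt{283 + d}$
$\frac{1}{A{\left(V \right)} + m{\left(239 \right)}} = \frac{1}{\sqrt{283 + 130} - 64} = \frac{1}{\sqrt{413} - 64} = \frac{1}{-64 + \sqrt{413}}$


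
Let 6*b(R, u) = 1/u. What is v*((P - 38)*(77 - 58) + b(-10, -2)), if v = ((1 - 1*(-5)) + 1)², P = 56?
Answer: 201047/12 ≈ 16754.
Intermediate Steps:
b(R, u) = 1/(6*u)
v = 49 (v = ((1 + 5) + 1)² = (6 + 1)² = 7² = 49)
v*((P - 38)*(77 - 58) + b(-10, -2)) = 49*((56 - 38)*(77 - 58) + (⅙)/(-2)) = 49*(18*19 + (⅙)*(-½)) = 49*(342 - 1/12) = 49*(4103/12) = 201047/12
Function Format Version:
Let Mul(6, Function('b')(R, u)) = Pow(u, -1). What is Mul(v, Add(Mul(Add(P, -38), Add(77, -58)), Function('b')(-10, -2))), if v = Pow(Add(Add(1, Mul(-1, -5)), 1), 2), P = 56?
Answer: Rational(201047, 12) ≈ 16754.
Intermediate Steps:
Function('b')(R, u) = Mul(Rational(1, 6), Pow(u, -1))
v = 49 (v = Pow(Add(Add(1, 5), 1), 2) = Pow(Add(6, 1), 2) = Pow(7, 2) = 49)
Mul(v, Add(Mul(Add(P, -38), Add(77, -58)), Function('b')(-10, -2))) = Mul(49, Add(Mul(Add(56, -38), Add(77, -58)), Mul(Rational(1, 6), Pow(-2, -1)))) = Mul(49, Add(Mul(18, 19), Mul(Rational(1, 6), Rational(-1, 2)))) = Mul(49, Add(342, Rational(-1, 12))) = Mul(49, Rational(4103, 12)) = Rational(201047, 12)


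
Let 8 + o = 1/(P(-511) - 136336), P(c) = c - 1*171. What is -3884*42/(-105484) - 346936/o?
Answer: 1253629133943998/28906439795 ≈ 43369.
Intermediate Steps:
P(c) = -171 + c (P(c) = c - 171 = -171 + c)
o = -1096145/137018 (o = -8 + 1/((-171 - 511) - 136336) = -8 + 1/(-682 - 136336) = -8 + 1/(-137018) = -8 - 1/137018 = -1096145/137018 ≈ -8.0000)
-3884*42/(-105484) - 346936/o = -3884*42/(-105484) - 346936/(-1096145/137018) = -163128*(-1/105484) - 346936*(-137018/1096145) = 40782/26371 + 47536476848/1096145 = 1253629133943998/28906439795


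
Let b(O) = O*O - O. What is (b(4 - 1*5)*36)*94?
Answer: 6768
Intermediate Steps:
b(O) = O**2 - O
(b(4 - 1*5)*36)*94 = (((4 - 1*5)*(-1 + (4 - 1*5)))*36)*94 = (((4 - 5)*(-1 + (4 - 5)))*36)*94 = (-(-1 - 1)*36)*94 = (-1*(-2)*36)*94 = (2*36)*94 = 72*94 = 6768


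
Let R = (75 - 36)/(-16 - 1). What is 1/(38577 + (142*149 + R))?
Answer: 17/1015456 ≈ 1.6741e-5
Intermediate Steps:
R = -39/17 (R = 39/(-17) = 39*(-1/17) = -39/17 ≈ -2.2941)
1/(38577 + (142*149 + R)) = 1/(38577 + (142*149 - 39/17)) = 1/(38577 + (21158 - 39/17)) = 1/(38577 + 359647/17) = 1/(1015456/17) = 17/1015456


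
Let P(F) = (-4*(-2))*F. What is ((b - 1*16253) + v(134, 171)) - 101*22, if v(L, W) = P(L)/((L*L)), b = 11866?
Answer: -442799/67 ≈ -6608.9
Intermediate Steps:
P(F) = 8*F
v(L, W) = 8/L (v(L, W) = (8*L)/((L*L)) = (8*L)/(L**2) = (8*L)/L**2 = 8/L)
((b - 1*16253) + v(134, 171)) - 101*22 = ((11866 - 1*16253) + 8/134) - 101*22 = ((11866 - 16253) + 8*(1/134)) - 2222 = (-4387 + 4/67) - 2222 = -293925/67 - 2222 = -442799/67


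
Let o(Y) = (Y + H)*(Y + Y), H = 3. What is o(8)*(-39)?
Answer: -6864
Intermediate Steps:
o(Y) = 2*Y*(3 + Y) (o(Y) = (Y + 3)*(Y + Y) = (3 + Y)*(2*Y) = 2*Y*(3 + Y))
o(8)*(-39) = (2*8*(3 + 8))*(-39) = (2*8*11)*(-39) = 176*(-39) = -6864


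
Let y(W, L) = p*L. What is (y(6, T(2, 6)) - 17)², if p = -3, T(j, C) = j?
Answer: 529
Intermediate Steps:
y(W, L) = -3*L
(y(6, T(2, 6)) - 17)² = (-3*2 - 17)² = (-6 - 17)² = (-23)² = 529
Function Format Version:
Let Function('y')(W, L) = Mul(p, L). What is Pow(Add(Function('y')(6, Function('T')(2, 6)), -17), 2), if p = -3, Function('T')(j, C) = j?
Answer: 529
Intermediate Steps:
Function('y')(W, L) = Mul(-3, L)
Pow(Add(Function('y')(6, Function('T')(2, 6)), -17), 2) = Pow(Add(Mul(-3, 2), -17), 2) = Pow(Add(-6, -17), 2) = Pow(-23, 2) = 529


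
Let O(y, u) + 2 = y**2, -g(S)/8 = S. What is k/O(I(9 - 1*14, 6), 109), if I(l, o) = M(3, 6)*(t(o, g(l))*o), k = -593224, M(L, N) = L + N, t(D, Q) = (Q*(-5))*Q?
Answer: -296612/93311999999 ≈ -3.1787e-6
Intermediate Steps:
g(S) = -8*S
t(D, Q) = -5*Q**2 (t(D, Q) = (-5*Q)*Q = -5*Q**2)
I(l, o) = -2880*o*l**2 (I(l, o) = (3 + 6)*((-5*64*l**2)*o) = 9*((-320*l**2)*o) = 9*(-320*o*l**2) = -2880*o*l**2)
O(y, u) = -2 + y**2
k/O(I(9 - 1*14, 6), 109) = -593224/(-2 + (-2880*6*(9 - 1*14)**2)**2) = -593224/(-2 + (-2880*6*(9 - 14)**2)**2) = -593224/(-2 + (-2880*6*(-5)**2)**2) = -593224/(-2 + (-2880*6*25)**2) = -593224/(-2 + (-432000)**2) = -593224/(-2 + 186624000000) = -593224/186623999998 = -593224*1/186623999998 = -296612/93311999999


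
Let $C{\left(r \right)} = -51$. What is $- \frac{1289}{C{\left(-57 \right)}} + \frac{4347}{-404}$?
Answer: $\frac{299059}{20604} \approx 14.515$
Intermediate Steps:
$- \frac{1289}{C{\left(-57 \right)}} + \frac{4347}{-404} = - \frac{1289}{-51} + \frac{4347}{-404} = \left(-1289\right) \left(- \frac{1}{51}\right) + 4347 \left(- \frac{1}{404}\right) = \frac{1289}{51} - \frac{4347}{404} = \frac{299059}{20604}$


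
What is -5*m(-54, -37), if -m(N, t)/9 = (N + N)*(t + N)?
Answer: 442260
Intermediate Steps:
m(N, t) = -18*N*(N + t) (m(N, t) = -9*(N + N)*(t + N) = -9*2*N*(N + t) = -18*N*(N + t))
-5*m(-54, -37) = -(-90)*(-54)*(-54 - 37) = -(-90)*(-54)*(-91) = -5*(-88452) = 442260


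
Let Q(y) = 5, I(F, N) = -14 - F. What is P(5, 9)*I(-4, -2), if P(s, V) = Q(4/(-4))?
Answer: -50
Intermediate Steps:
P(s, V) = 5
P(5, 9)*I(-4, -2) = 5*(-14 - 1*(-4)) = 5*(-14 + 4) = 5*(-10) = -50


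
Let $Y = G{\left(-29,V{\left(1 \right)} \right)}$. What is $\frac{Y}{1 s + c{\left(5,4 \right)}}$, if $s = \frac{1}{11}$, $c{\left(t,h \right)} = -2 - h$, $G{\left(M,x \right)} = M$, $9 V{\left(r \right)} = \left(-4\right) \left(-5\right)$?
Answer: $\frac{319}{65} \approx 4.9077$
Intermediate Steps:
$V{\left(r \right)} = \frac{20}{9}$ ($V{\left(r \right)} = \frac{\left(-4\right) \left(-5\right)}{9} = \frac{1}{9} \cdot 20 = \frac{20}{9}$)
$s = \frac{1}{11} \approx 0.090909$
$Y = -29$
$\frac{Y}{1 s + c{\left(5,4 \right)}} = - \frac{29}{1 \cdot \frac{1}{11} - 6} = - \frac{29}{\frac{1}{11} - 6} = - \frac{29}{- \frac{65}{11}} = \left(-29\right) \left(- \frac{11}{65}\right) = \frac{319}{65}$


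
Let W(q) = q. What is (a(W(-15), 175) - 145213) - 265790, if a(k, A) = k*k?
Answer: -410778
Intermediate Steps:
a(k, A) = k²
(a(W(-15), 175) - 145213) - 265790 = ((-15)² - 145213) - 265790 = (225 - 145213) - 265790 = -144988 - 265790 = -410778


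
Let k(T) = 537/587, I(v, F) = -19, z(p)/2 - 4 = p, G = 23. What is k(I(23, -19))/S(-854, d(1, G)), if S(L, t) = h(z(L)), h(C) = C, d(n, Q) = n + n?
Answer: -537/997900 ≈ -0.00053813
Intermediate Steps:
z(p) = 8 + 2*p
d(n, Q) = 2*n
k(T) = 537/587 (k(T) = 537*(1/587) = 537/587)
S(L, t) = 8 + 2*L
k(I(23, -19))/S(-854, d(1, G)) = 537/(587*(8 + 2*(-854))) = 537/(587*(8 - 1708)) = (537/587)/(-1700) = (537/587)*(-1/1700) = -537/997900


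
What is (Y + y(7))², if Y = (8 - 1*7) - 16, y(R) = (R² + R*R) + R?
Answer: 8100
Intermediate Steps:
y(R) = R + 2*R² (y(R) = (R² + R²) + R = 2*R² + R = R + 2*R²)
Y = -15 (Y = (8 - 7) - 16 = 1 - 16 = -15)
(Y + y(7))² = (-15 + 7*(1 + 2*7))² = (-15 + 7*(1 + 14))² = (-15 + 7*15)² = (-15 + 105)² = 90² = 8100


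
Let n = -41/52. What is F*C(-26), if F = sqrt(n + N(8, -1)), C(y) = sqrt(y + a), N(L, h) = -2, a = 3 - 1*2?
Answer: -5*sqrt(1885)/26 ≈ -8.3493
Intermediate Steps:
a = 1 (a = 3 - 2 = 1)
C(y) = sqrt(1 + y) (C(y) = sqrt(y + 1) = sqrt(1 + y))
n = -41/52 (n = -41*1/52 = -41/52 ≈ -0.78846)
F = I*sqrt(1885)/26 (F = sqrt(-41/52 - 2) = sqrt(-145/52) = I*sqrt(1885)/26 ≈ 1.6699*I)
F*C(-26) = (I*sqrt(1885)/26)*sqrt(1 - 26) = (I*sqrt(1885)/26)*sqrt(-25) = (I*sqrt(1885)/26)*(5*I) = -5*sqrt(1885)/26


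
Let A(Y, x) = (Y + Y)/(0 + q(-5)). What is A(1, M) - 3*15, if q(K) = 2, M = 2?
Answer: -44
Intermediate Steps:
A(Y, x) = Y (A(Y, x) = (Y + Y)/(0 + 2) = (2*Y)/2 = (2*Y)*(½) = Y)
A(1, M) - 3*15 = 1 - 3*15 = 1 - 45 = -44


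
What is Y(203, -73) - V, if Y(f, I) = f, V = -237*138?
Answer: 32909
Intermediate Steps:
V = -32706
Y(203, -73) - V = 203 - 1*(-32706) = 203 + 32706 = 32909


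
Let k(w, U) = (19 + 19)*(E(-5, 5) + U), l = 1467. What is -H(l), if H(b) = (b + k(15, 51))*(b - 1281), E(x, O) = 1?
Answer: -640398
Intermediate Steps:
k(w, U) = 38 + 38*U (k(w, U) = (19 + 19)*(1 + U) = 38*(1 + U) = 38 + 38*U)
H(b) = (-1281 + b)*(1976 + b) (H(b) = (b + (38 + 38*51))*(b - 1281) = (b + (38 + 1938))*(-1281 + b) = (b + 1976)*(-1281 + b) = (1976 + b)*(-1281 + b) = (-1281 + b)*(1976 + b))
-H(l) = -(-2531256 + 1467² + 695*1467) = -(-2531256 + 2152089 + 1019565) = -1*640398 = -640398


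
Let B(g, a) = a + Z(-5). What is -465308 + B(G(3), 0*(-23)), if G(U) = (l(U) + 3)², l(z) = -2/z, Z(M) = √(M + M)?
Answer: -465308 + I*√10 ≈ -4.6531e+5 + 3.1623*I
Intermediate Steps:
Z(M) = √2*√M (Z(M) = √(2*M) = √2*√M)
G(U) = (3 - 2/U)² (G(U) = (-2/U + 3)² = (3 - 2/U)²)
B(g, a) = a + I*√10 (B(g, a) = a + √2*√(-5) = a + √2*(I*√5) = a + I*√10)
-465308 + B(G(3), 0*(-23)) = -465308 + (0*(-23) + I*√10) = -465308 + (0 + I*√10) = -465308 + I*√10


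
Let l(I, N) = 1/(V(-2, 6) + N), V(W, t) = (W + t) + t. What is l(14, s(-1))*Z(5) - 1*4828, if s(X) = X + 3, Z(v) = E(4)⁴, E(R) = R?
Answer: -14420/3 ≈ -4806.7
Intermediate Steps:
V(W, t) = W + 2*t
Z(v) = 256 (Z(v) = 4⁴ = 256)
s(X) = 3 + X
l(I, N) = 1/(10 + N) (l(I, N) = 1/((-2 + 2*6) + N) = 1/((-2 + 12) + N) = 1/(10 + N))
l(14, s(-1))*Z(5) - 1*4828 = 256/(10 + (3 - 1)) - 1*4828 = 256/(10 + 2) - 4828 = 256/12 - 4828 = (1/12)*256 - 4828 = 64/3 - 4828 = -14420/3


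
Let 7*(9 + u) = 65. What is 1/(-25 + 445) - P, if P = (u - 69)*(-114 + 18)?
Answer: -2770559/420 ≈ -6596.6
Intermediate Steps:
u = 2/7 (u = -9 + (⅐)*65 = -9 + 65/7 = 2/7 ≈ 0.28571)
P = 46176/7 (P = (2/7 - 69)*(-114 + 18) = -481/7*(-96) = 46176/7 ≈ 6596.6)
1/(-25 + 445) - P = 1/(-25 + 445) - 1*46176/7 = 1/420 - 46176/7 = -2770559/420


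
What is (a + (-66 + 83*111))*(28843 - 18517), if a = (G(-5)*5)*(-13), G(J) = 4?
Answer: 91767162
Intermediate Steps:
a = -260 (a = (4*5)*(-13) = 20*(-13) = -260)
(a + (-66 + 83*111))*(28843 - 18517) = (-260 + (-66 + 83*111))*(28843 - 18517) = (-260 + (-66 + 9213))*10326 = (-260 + 9147)*10326 = 8887*10326 = 91767162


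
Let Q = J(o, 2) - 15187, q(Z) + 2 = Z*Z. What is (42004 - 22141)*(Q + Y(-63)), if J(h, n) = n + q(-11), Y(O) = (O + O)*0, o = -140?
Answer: -299255958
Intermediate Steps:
Y(O) = 0 (Y(O) = (2*O)*0 = 0)
q(Z) = -2 + Z**2 (q(Z) = -2 + Z*Z = -2 + Z**2)
J(h, n) = 119 + n (J(h, n) = n + (-2 + (-11)**2) = n + (-2 + 121) = n + 119 = 119 + n)
Q = -15066 (Q = (119 + 2) - 15187 = 121 - 15187 = -15066)
(42004 - 22141)*(Q + Y(-63)) = (42004 - 22141)*(-15066 + 0) = 19863*(-15066) = -299255958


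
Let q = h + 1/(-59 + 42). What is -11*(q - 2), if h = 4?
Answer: -363/17 ≈ -21.353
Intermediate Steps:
q = 67/17 (q = 4 + 1/(-59 + 42) = 4 + 1/(-17) = 4 - 1/17 = 67/17 ≈ 3.9412)
-11*(q - 2) = -11*(67/17 - 2) = -11*33/17 = -363/17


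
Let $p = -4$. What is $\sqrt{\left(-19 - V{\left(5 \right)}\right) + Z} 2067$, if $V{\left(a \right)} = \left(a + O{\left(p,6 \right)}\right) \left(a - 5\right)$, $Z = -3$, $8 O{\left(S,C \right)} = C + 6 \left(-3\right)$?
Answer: $2067 i \sqrt{22} \approx 9695.1 i$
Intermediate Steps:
$O{\left(S,C \right)} = - \frac{9}{4} + \frac{C}{8}$ ($O{\left(S,C \right)} = \frac{C + 6 \left(-3\right)}{8} = \frac{C - 18}{8} = \frac{-18 + C}{8} = - \frac{9}{4} + \frac{C}{8}$)
$V{\left(a \right)} = \left(-5 + a\right) \left(- \frac{3}{2} + a\right)$ ($V{\left(a \right)} = \left(a + \left(- \frac{9}{4} + \frac{1}{8} \cdot 6\right)\right) \left(a - 5\right) = \left(a + \left(- \frac{9}{4} + \frac{3}{4}\right)\right) \left(-5 + a\right) = \left(a - \frac{3}{2}\right) \left(-5 + a\right) = \left(- \frac{3}{2} + a\right) \left(-5 + a\right) = \left(-5 + a\right) \left(- \frac{3}{2} + a\right)$)
$\sqrt{\left(-19 - V{\left(5 \right)}\right) + Z} 2067 = \sqrt{\left(-19 - \left(\frac{15}{2} + 5^{2} - \frac{65}{2}\right)\right) - 3} \cdot 2067 = \sqrt{\left(-19 - \left(\frac{15}{2} + 25 - \frac{65}{2}\right)\right) - 3} \cdot 2067 = \sqrt{\left(-19 - 0\right) - 3} \cdot 2067 = \sqrt{\left(-19 + 0\right) - 3} \cdot 2067 = \sqrt{-19 - 3} \cdot 2067 = \sqrt{-22} \cdot 2067 = i \sqrt{22} \cdot 2067 = 2067 i \sqrt{22}$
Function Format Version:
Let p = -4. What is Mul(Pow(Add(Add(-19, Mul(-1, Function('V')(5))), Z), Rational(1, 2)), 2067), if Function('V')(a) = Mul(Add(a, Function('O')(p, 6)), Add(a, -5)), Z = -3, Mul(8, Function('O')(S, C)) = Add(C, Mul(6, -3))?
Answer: Mul(2067, I, Pow(22, Rational(1, 2))) ≈ Mul(9695.1, I)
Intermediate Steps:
Function('O')(S, C) = Add(Rational(-9, 4), Mul(Rational(1, 8), C)) (Function('O')(S, C) = Mul(Rational(1, 8), Add(C, Mul(6, -3))) = Mul(Rational(1, 8), Add(C, -18)) = Mul(Rational(1, 8), Add(-18, C)) = Add(Rational(-9, 4), Mul(Rational(1, 8), C)))
Function('V')(a) = Mul(Add(-5, a), Add(Rational(-3, 2), a)) (Function('V')(a) = Mul(Add(a, Add(Rational(-9, 4), Mul(Rational(1, 8), 6))), Add(a, -5)) = Mul(Add(a, Add(Rational(-9, 4), Rational(3, 4))), Add(-5, a)) = Mul(Add(a, Rational(-3, 2)), Add(-5, a)) = Mul(Add(Rational(-3, 2), a), Add(-5, a)) = Mul(Add(-5, a), Add(Rational(-3, 2), a)))
Mul(Pow(Add(Add(-19, Mul(-1, Function('V')(5))), Z), Rational(1, 2)), 2067) = Mul(Pow(Add(Add(-19, Mul(-1, Add(Rational(15, 2), Pow(5, 2), Mul(Rational(-13, 2), 5)))), -3), Rational(1, 2)), 2067) = Mul(Pow(Add(Add(-19, Mul(-1, Add(Rational(15, 2), 25, Rational(-65, 2)))), -3), Rational(1, 2)), 2067) = Mul(Pow(Add(Add(-19, Mul(-1, 0)), -3), Rational(1, 2)), 2067) = Mul(Pow(Add(Add(-19, 0), -3), Rational(1, 2)), 2067) = Mul(Pow(Add(-19, -3), Rational(1, 2)), 2067) = Mul(Pow(-22, Rational(1, 2)), 2067) = Mul(Mul(I, Pow(22, Rational(1, 2))), 2067) = Mul(2067, I, Pow(22, Rational(1, 2)))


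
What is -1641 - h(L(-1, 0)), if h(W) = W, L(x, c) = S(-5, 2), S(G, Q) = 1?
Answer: -1642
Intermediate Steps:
L(x, c) = 1
-1641 - h(L(-1, 0)) = -1641 - 1*1 = -1641 - 1 = -1642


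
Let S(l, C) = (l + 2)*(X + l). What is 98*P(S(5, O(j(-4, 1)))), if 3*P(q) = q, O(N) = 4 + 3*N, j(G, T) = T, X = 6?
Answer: 7546/3 ≈ 2515.3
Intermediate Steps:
S(l, C) = (2 + l)*(6 + l) (S(l, C) = (l + 2)*(6 + l) = (2 + l)*(6 + l))
P(q) = q/3
98*P(S(5, O(j(-4, 1)))) = 98*((12 + 5² + 8*5)/3) = 98*((12 + 25 + 40)/3) = 98*((⅓)*77) = 98*(77/3) = 7546/3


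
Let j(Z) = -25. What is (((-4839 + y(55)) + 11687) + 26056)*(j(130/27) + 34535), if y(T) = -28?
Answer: 1134550760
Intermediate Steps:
(((-4839 + y(55)) + 11687) + 26056)*(j(130/27) + 34535) = (((-4839 - 28) + 11687) + 26056)*(-25 + 34535) = ((-4867 + 11687) + 26056)*34510 = (6820 + 26056)*34510 = 32876*34510 = 1134550760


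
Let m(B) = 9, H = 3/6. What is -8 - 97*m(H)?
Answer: -881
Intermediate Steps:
H = ½ (H = 3*(⅙) = ½ ≈ 0.50000)
-8 - 97*m(H) = -8 - 97*9 = -8 - 873 = -881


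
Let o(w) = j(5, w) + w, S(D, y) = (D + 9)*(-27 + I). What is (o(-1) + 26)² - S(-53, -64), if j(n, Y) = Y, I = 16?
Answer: 92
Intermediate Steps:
S(D, y) = -99 - 11*D (S(D, y) = (D + 9)*(-27 + 16) = (9 + D)*(-11) = -99 - 11*D)
o(w) = 2*w (o(w) = w + w = 2*w)
(o(-1) + 26)² - S(-53, -64) = (2*(-1) + 26)² - (-99 - 11*(-53)) = (-2 + 26)² - (-99 + 583) = 24² - 1*484 = 576 - 484 = 92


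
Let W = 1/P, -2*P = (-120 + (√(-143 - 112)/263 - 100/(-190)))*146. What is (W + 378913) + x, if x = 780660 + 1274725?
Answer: 12667471084296293768/5203747069463 + 94943*I*√255/26018735347315 ≈ 2.4343e+6 + 5.827e-8*I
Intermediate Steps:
x = 2055385
P = 165710/19 - 73*I*√255/263 (P = -(-120 + (√(-143 - 112)/263 - 100/(-190)))*146/2 = -(-120 + (√(-255)*(1/263) - 100*(-1/190)))*146/2 = -(-120 + ((I*√255)*(1/263) + 10/19))*146/2 = -(-120 + (I*√255/263 + 10/19))*146/2 = -(-120 + (10/19 + I*√255/263))*146/2 = -(-2270/19 + I*√255/263)*146/2 = -(-331420/19 + 146*I*√255/263)/2 = 165710/19 - 73*I*√255/263 ≈ 8721.6 - 4.4324*I)
W = 1/(165710/19 - 73*I*√255/263) ≈ 0.00011466 + 5.83e-8*I
(W + 378913) + x = ((596651794/5203747069463 + 94943*I*√255/26018735347315) + 378913) + 2055385 = (1971767413928085513/5203747069463 + 94943*I*√255/26018735347315) + 2055385 = 12667471084296293768/5203747069463 + 94943*I*√255/26018735347315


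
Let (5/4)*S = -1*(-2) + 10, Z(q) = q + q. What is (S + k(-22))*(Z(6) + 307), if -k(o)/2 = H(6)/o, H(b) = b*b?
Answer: 20532/5 ≈ 4106.4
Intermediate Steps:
H(b) = b²
Z(q) = 2*q
k(o) = -72/o (k(o) = -2*6²/o = -72/o)
S = 48/5 (S = 4*(-1*(-2) + 10)/5 = 4*(2 + 10)/5 = (⅘)*12 = 48/5 ≈ 9.6000)
(S + k(-22))*(Z(6) + 307) = (48/5 - 72/(-22))*(2*6 + 307) = (48/5 - 72*(-1/22))*(12 + 307) = (48/5 + 36/11)*319 = (708/55)*319 = 20532/5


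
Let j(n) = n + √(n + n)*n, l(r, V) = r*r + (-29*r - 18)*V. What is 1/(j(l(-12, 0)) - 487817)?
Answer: -487673/237818982961 - 1728*√2/237818982961 ≈ -2.0609e-6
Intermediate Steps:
l(r, V) = r² + V*(-18 - 29*r) (l(r, V) = r² + (-18 - 29*r)*V = r² + V*(-18 - 29*r))
j(n) = n + √2*n^(3/2) (j(n) = n + √(2*n)*n = n + (√2*√n)*n = n + √2*n^(3/2))
1/(j(l(-12, 0)) - 487817) = 1/((((-12)² - 18*0 - 29*0*(-12)) + √2*((-12)² - 18*0 - 29*0*(-12))^(3/2)) - 487817) = 1/(((144 + 0 + 0) + √2*(144 + 0 + 0)^(3/2)) - 487817) = 1/((144 + √2*144^(3/2)) - 487817) = 1/((144 + √2*1728) - 487817) = 1/((144 + 1728*√2) - 487817) = 1/(-487673 + 1728*√2)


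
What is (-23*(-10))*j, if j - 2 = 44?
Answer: 10580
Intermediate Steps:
j = 46 (j = 2 + 44 = 46)
(-23*(-10))*j = -23*(-10)*46 = 230*46 = 10580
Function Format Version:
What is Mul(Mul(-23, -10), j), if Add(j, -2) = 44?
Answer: 10580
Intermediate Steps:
j = 46 (j = Add(2, 44) = 46)
Mul(Mul(-23, -10), j) = Mul(Mul(-23, -10), 46) = Mul(230, 46) = 10580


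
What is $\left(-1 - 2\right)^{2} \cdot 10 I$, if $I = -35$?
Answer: $-3150$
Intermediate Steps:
$\left(-1 - 2\right)^{2} \cdot 10 I = \left(-1 - 2\right)^{2} \cdot 10 \left(-35\right) = \left(-3\right)^{2} \cdot 10 \left(-35\right) = 9 \cdot 10 \left(-35\right) = 90 \left(-35\right) = -3150$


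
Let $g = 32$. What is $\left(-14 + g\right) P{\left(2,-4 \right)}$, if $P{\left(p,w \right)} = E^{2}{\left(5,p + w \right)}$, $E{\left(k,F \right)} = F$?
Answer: $72$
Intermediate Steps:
$P{\left(p,w \right)} = \left(p + w\right)^{2}$
$\left(-14 + g\right) P{\left(2,-4 \right)} = \left(-14 + 32\right) \left(2 - 4\right)^{2} = 18 \left(-2\right)^{2} = 18 \cdot 4 = 72$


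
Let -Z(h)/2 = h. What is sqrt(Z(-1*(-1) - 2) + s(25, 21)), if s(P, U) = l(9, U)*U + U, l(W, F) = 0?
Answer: sqrt(23) ≈ 4.7958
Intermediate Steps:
Z(h) = -2*h
s(P, U) = U (s(P, U) = 0*U + U = 0 + U = U)
sqrt(Z(-1*(-1) - 2) + s(25, 21)) = sqrt(-2*(-1*(-1) - 2) + 21) = sqrt(-2*(1 - 2) + 21) = sqrt(-2*(-1) + 21) = sqrt(2 + 21) = sqrt(23)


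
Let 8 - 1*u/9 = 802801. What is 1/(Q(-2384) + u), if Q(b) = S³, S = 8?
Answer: -1/7224625 ≈ -1.3842e-7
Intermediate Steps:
u = -7225137 (u = 72 - 9*802801 = 72 - 7225209 = -7225137)
Q(b) = 512 (Q(b) = 8³ = 512)
1/(Q(-2384) + u) = 1/(512 - 7225137) = 1/(-7224625) = -1/7224625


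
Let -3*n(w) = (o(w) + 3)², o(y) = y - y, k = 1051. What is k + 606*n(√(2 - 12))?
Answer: -767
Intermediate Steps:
o(y) = 0
n(w) = -3 (n(w) = -(0 + 3)²/3 = -⅓*3² = -⅓*9 = -3)
k + 606*n(√(2 - 12)) = 1051 + 606*(-3) = 1051 - 1818 = -767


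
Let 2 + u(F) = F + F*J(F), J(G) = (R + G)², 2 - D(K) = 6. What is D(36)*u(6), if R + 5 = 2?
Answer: -232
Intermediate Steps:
R = -3 (R = -5 + 2 = -3)
D(K) = -4 (D(K) = 2 - 1*6 = 2 - 6 = -4)
J(G) = (-3 + G)²
u(F) = -2 + F + F*(-3 + F)² (u(F) = -2 + (F + F*(-3 + F)²) = -2 + F + F*(-3 + F)²)
D(36)*u(6) = -4*(-2 + 6 + 6*(-3 + 6)²) = -4*(-2 + 6 + 6*3²) = -4*(-2 + 6 + 6*9) = -4*(-2 + 6 + 54) = -4*58 = -232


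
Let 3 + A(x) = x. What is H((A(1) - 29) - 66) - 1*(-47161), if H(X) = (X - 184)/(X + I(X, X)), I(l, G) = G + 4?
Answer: 8960871/190 ≈ 47163.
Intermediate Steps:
A(x) = -3 + x
I(l, G) = 4 + G
H(X) = (-184 + X)/(4 + 2*X) (H(X) = (X - 184)/(X + (4 + X)) = (-184 + X)/(4 + 2*X))
H((A(1) - 29) - 66) - 1*(-47161) = (-184 + (((-3 + 1) - 29) - 66))/(2*(2 + (((-3 + 1) - 29) - 66))) - 1*(-47161) = (-184 + ((-2 - 29) - 66))/(2*(2 + ((-2 - 29) - 66))) + 47161 = (-184 + (-31 - 66))/(2*(2 + (-31 - 66))) + 47161 = (-184 - 97)/(2*(2 - 97)) + 47161 = (½)*(-281)/(-95) + 47161 = (½)*(-1/95)*(-281) + 47161 = 281/190 + 47161 = 8960871/190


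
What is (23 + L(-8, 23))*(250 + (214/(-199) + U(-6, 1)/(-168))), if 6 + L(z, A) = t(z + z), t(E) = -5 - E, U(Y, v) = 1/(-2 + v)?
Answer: 8322247/1194 ≈ 6970.1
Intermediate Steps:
L(z, A) = -11 - 2*z (L(z, A) = -6 + (-5 - (z + z)) = -6 + (-5 - 2*z) = -11 - 2*z)
(23 + L(-8, 23))*(250 + (214/(-199) + U(-6, 1)/(-168))) = (23 + (-11 - 2*(-8)))*(250 + (214/(-199) + 1/((-2 + 1)*(-168)))) = (23 + (-11 + 16))*(250 + (214*(-1/199) - 1/168/(-1))) = (23 + 5)*(250 + (-214/199 - 1*(-1/168))) = 28*(250 + (-214/199 + 1/168)) = 28*(250 - 35753/33432) = 28*(8322247/33432) = 8322247/1194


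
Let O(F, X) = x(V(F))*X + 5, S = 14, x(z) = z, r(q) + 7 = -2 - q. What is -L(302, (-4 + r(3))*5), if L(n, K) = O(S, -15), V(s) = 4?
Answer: 55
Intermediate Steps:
r(q) = -9 - q (r(q) = -7 + (-2 - q) = -9 - q)
O(F, X) = 5 + 4*X (O(F, X) = 4*X + 5 = 5 + 4*X)
L(n, K) = -55 (L(n, K) = 5 + 4*(-15) = 5 - 60 = -55)
-L(302, (-4 + r(3))*5) = -1*(-55) = 55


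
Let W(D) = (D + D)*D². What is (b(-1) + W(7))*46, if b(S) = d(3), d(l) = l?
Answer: 31694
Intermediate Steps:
b(S) = 3
W(D) = 2*D³ (W(D) = (2*D)*D² = 2*D³)
(b(-1) + W(7))*46 = (3 + 2*7³)*46 = (3 + 2*343)*46 = (3 + 686)*46 = 689*46 = 31694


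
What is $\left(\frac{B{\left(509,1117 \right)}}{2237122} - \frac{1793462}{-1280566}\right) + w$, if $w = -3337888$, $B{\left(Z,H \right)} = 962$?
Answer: $- \frac{2390579671380204330}{716195592763} \approx -3.3379 \cdot 10^{6}$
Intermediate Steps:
$\left(\frac{B{\left(509,1117 \right)}}{2237122} - \frac{1793462}{-1280566}\right) + w = \left(\frac{962}{2237122} - \frac{1793462}{-1280566}\right) - 3337888 = \left(962 \cdot \frac{1}{2237122} - - \frac{896731}{640283}\right) - 3337888 = \left(\frac{481}{1118561} + \frac{896731}{640283}\right) - 3337888 = \frac{1003356300214}{716195592763} - 3337888 = - \frac{2390579671380204330}{716195592763}$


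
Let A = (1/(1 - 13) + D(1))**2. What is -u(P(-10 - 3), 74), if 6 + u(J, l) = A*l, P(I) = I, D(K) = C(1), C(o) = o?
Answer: -4045/72 ≈ -56.181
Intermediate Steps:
D(K) = 1
A = 121/144 (A = (1/(1 - 13) + 1)**2 = (1/(-12) + 1)**2 = (-1/12 + 1)**2 = (11/12)**2 = 121/144 ≈ 0.84028)
u(J, l) = -6 + 121*l/144
-u(P(-10 - 3), 74) = -(-6 + (121/144)*74) = -(-6 + 4477/72) = -1*4045/72 = -4045/72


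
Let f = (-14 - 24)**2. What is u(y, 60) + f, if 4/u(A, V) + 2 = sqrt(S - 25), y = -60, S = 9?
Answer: 7218/5 - 4*I/5 ≈ 1443.6 - 0.8*I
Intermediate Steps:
f = 1444 (f = (-38)**2 = 1444)
u(A, V) = (-2 - 4*I)/5 (u(A, V) = 4/(-2 + sqrt(9 - 25)) = 4/(-2 + sqrt(-16)) = 4/(-2 + 4*I) = 4*((-2 - 4*I)/20) = (-2 - 4*I)/5)
u(y, 60) + f = (-2/5 - 4*I/5) + 1444 = 7218/5 - 4*I/5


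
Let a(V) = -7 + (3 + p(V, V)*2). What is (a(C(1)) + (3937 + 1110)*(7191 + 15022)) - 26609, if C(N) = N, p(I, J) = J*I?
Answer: 112082400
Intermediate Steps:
p(I, J) = I*J
a(V) = -4 + 2*V² (a(V) = -7 + (3 + (V*V)*2) = -7 + (3 + V²*2) = -7 + (3 + 2*V²) = -4 + 2*V²)
(a(C(1)) + (3937 + 1110)*(7191 + 15022)) - 26609 = ((-4 + 2*1²) + (3937 + 1110)*(7191 + 15022)) - 26609 = ((-4 + 2*1) + 5047*22213) - 26609 = ((-4 + 2) + 112109011) - 26609 = (-2 + 112109011) - 26609 = 112109009 - 26609 = 112082400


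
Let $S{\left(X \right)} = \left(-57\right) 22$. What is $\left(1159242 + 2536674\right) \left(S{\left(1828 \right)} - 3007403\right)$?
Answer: $-11119743544812$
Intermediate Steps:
$S{\left(X \right)} = -1254$
$\left(1159242 + 2536674\right) \left(S{\left(1828 \right)} - 3007403\right) = \left(1159242 + 2536674\right) \left(-1254 - 3007403\right) = 3695916 \left(-3008657\right) = -11119743544812$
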